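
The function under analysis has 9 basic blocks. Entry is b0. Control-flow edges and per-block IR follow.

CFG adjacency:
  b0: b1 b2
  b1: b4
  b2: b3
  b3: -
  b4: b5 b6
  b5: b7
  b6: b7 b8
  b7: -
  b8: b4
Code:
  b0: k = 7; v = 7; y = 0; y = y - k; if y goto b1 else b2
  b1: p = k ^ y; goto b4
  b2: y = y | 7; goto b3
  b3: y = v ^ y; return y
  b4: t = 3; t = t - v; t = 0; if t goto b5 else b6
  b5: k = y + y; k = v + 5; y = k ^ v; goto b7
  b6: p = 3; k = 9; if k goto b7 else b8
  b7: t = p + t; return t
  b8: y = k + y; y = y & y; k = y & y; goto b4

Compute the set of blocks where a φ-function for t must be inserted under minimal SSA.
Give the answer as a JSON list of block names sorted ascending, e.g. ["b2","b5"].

idom tree: b1←b0 b2←b0 b3←b2 b4←b1 b5←b4 b6←b4 b7←b4 b8←b6
Dom at joins:
  b4: preds {b1,b8}: {b0,b1} ∩ {b0,b1,b4,b6,b8} = {b0,b1}; idom=b1
  b7: preds {b5,b6}: {b0,b1,b4,b5} ∩ {b0,b1,b4,b6} = {b0,b1,b4}; idom=b4

DF derivation:
  b4←b1: walk · to b1
  b4←b8: walk b8→b6→b4 to b1
  b7←b5: walk b5 to b4
  b7←b6: walk b6 to b4
  b0 → ∅
  b1 → ∅
  b2 → ∅
  b3 → ∅
  b4 → {b4}
  b5 → {b7}
  b6 → {b4,b7}
  b7 → ∅
  b8 → {b4}

φ for t: defs {b4,b7}
  DF⁺ = {b4}

Answer: ["b4"]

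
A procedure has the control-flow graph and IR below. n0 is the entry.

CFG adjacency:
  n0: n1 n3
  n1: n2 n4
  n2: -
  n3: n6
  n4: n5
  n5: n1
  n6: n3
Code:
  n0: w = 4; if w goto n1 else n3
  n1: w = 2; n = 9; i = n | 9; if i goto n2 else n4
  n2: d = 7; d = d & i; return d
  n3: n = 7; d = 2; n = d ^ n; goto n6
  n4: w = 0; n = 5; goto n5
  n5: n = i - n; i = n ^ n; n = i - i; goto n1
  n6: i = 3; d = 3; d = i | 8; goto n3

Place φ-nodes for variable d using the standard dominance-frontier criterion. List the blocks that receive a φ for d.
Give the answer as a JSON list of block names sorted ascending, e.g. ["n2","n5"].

Answer: ["n3"]

Working:
idom tree: n1←n0 n2←n1 n3←n0 n4←n1 n5←n4 n6←n3
Join-block Dom:
  n1: preds {n0,n5}: {n0} ∩ {n0,n1,n4,n5} = {n0}; idom=n0
  n3: preds {n0,n6}: {n0} ∩ {n0,n3,n6} = {n0}; idom=n0

Frontier:
  n1←n0: walk · to n0
  n1←n5: walk n5→n4→n1 to n0
  n3←n0: walk · to n0
  n3←n6: walk n6→n3 to n0
  DF(n0)=∅
  DF(n1)={n1}
  DF(n2)=∅
  DF(n3)={n3}
  DF(n4)={n1}
  DF(n5)={n1}
  DF(n6)={n3}

φ for d: defs {n2,n3,n6}
  DF⁺ = {n3}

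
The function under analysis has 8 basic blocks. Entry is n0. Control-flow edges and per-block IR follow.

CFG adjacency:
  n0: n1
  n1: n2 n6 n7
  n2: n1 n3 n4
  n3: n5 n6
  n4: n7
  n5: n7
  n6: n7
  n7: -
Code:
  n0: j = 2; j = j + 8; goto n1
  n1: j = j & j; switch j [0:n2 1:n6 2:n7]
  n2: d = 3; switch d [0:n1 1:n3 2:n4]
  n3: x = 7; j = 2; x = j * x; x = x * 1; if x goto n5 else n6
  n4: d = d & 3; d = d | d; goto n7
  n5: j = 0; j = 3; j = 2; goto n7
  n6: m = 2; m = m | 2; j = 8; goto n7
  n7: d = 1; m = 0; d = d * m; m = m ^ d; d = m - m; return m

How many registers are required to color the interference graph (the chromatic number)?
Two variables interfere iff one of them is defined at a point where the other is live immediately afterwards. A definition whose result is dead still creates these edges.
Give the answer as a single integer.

Answer: 2

Analysis:
Per-block:
  n0: {j} / ∅
  n1: {j} / {j}
  n2: {d} / ∅
  n3: {j,x} / ∅
  n4: {d} / {d}
  n5: {j} / ∅
  n6: {j,m} / ∅
  n7: {d,m} / ∅

Liveness:
  n0: in=∅ out={j}
  n1: in={j} out={j}
  n2: in={j} out={d,j}
  n3: in=∅ out=∅
  n4: in={d} out=∅
  n5: in=∅ out=∅
  n6: in=∅ out=∅
  n7: in=∅ out=∅

Interference:
  d: {j,m}
  j: {d,x}
  m: {d}
  x: {j}

Registers:
  lower bound: {d,j} mutually conflict ⇒ χ ≥ 2
  assign d→r0 j→r1 m→r1 x→r0 — no edge inside a register ⇒ χ ≤ 2
  χ = 2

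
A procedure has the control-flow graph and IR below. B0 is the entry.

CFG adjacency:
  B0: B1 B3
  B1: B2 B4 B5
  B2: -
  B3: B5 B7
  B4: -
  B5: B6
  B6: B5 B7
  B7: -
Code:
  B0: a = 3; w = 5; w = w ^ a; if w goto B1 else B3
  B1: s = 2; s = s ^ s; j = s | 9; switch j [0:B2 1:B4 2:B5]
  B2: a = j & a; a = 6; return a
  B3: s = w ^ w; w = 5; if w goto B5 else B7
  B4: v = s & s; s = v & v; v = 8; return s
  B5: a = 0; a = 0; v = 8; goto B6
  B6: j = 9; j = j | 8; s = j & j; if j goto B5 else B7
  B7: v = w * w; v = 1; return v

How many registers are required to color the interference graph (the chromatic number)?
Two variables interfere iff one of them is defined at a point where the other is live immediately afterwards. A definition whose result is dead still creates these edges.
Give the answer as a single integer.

Per-block:
  B0: def={a,w} ue=∅
  B1: def={j,s} ue=∅
  B2: def={a} ue={a,j}
  B3: def={s,w} ue={w}
  B4: def={s,v} ue={s}
  B5: def={a,v} ue=∅
  B6: def={j,s} ue=∅
  B7: def={v} ue={w}

Live sets:
  B0 li=∅ lo={a,w}
  B1 li={a,w} lo={a,j,s,w}
  B2 li={a,j} lo=∅
  B3 li={w} lo={w}
  B4 li={s} lo=∅
  B5 li={w} lo={w}
  B6 li={w} lo={w}
  B7 li={w} lo=∅

Conflict graph:
  a: {j,s,w}
  j: {a,s,w}
  s: {a,j,v,w}
  v: {s,w}
  w: {a,j,s,v}

Chromatic number:
  {a,j,s,w} pairwise interfere (4-clique) ⇒ χ ≥ 4
  assign a→c2 j→c3 s→c0 v→c2 w→c1 — no edge inside a register ⇒ χ ≤ 4
  χ = 4

Answer: 4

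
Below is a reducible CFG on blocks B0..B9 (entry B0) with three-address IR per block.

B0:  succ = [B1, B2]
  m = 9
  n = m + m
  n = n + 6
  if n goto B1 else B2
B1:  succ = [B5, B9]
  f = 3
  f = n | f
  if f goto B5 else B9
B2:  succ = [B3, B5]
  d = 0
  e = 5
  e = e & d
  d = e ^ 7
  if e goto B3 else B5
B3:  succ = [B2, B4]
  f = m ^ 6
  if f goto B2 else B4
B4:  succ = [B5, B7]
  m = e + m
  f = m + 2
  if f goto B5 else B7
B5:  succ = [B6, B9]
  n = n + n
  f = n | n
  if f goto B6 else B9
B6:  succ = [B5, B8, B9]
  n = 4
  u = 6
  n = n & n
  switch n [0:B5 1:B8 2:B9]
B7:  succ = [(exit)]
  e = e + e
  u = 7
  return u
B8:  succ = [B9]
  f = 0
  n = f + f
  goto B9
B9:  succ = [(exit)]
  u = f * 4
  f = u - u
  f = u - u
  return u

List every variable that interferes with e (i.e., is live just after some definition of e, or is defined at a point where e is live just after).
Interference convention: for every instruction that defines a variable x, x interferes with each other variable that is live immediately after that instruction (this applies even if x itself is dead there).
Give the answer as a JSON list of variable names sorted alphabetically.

Answer: ["d", "f", "m", "n"]

Analysis:
Per-block:
  B0: {m,n} / ∅
  B1: {f} / {n}
  B2: {d,e} / ∅
  B3: {f} / {m}
  B4: {f,m} / {e,m}
  B5: {f,n} / {n}
  B6: {n,u} / ∅
  B7: {e,u} / {e}
  B8: {f,n} / ∅
  B9: {f,u} / {f}

Backward fixpoint:
  B0: in=∅ out={m,n}
  B1: in={n} out={f,n}
  B2: in={m,n} out={e,m,n}
  B3: in={e,m,n} out={e,m,n}
  B4: in={e,m,n} out={e,n}
  B5: in={n} out={f}
  B6: in={f} out={f,n}
  B7: in={e} out=∅
  B8: in=∅ out={f}
  B9: in={f} out=∅

Conflict graph:
  d↔{e,m,n}
  e↔{d,f,m,n}
  f↔{e,m,n,u}
  m↔{d,e,f,n}
  n↔{d,e,f,m,u}
  u↔{f,n}

N(e) = ["d", "f", "m", "n"]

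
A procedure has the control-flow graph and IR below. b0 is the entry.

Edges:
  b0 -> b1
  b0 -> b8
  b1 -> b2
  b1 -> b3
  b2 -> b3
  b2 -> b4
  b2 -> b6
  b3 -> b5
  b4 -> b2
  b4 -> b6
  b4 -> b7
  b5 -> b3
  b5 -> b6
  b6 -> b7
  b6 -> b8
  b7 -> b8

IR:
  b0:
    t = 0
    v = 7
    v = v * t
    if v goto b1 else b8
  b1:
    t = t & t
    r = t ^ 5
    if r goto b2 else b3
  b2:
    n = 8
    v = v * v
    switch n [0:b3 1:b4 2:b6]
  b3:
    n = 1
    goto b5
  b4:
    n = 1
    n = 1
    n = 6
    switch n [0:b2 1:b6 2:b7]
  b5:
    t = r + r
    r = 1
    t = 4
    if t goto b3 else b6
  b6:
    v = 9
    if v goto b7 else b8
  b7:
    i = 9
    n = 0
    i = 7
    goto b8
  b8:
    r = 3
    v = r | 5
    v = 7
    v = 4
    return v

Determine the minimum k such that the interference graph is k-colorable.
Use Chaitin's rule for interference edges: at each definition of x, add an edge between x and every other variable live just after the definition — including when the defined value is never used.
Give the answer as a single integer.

Answer: 3

Derivation:
Block summaries:
  b0: def={t,v} ue=∅
  b1: def={r,t} ue={t}
  b2: def={n,v} ue={v}
  b3: def={n} ue=∅
  b4: def={n} ue=∅
  b5: def={r,t} ue={r}
  b6: def={v} ue=∅
  b7: def={i,n} ue=∅
  b8: def={r,v} ue=∅

Liveness:
  b0: in=∅ out={t,v}
  b1: in={t,v} out={r,v}
  b2: in={r,v} out={r,v}
  b3: in={r} out={r}
  b4: in={r,v} out={r,v}
  b5: in={r} out={r}
  b6: in=∅ out=∅
  b7: in=∅ out=∅
  b8: in=∅ out=∅

Interfere edges:
  i↔∅
  n↔{r,v}
  r↔{n,t,v}
  t↔{r,v}
  v↔{n,r,t}

Colouring:
  clique {n,r,v} ⇒ need ≥ 3
  assign i→c0 n→c2 r→c0 t→c2 v→c1 — no edge inside a register ⇒ χ ≤ 3
  χ = 3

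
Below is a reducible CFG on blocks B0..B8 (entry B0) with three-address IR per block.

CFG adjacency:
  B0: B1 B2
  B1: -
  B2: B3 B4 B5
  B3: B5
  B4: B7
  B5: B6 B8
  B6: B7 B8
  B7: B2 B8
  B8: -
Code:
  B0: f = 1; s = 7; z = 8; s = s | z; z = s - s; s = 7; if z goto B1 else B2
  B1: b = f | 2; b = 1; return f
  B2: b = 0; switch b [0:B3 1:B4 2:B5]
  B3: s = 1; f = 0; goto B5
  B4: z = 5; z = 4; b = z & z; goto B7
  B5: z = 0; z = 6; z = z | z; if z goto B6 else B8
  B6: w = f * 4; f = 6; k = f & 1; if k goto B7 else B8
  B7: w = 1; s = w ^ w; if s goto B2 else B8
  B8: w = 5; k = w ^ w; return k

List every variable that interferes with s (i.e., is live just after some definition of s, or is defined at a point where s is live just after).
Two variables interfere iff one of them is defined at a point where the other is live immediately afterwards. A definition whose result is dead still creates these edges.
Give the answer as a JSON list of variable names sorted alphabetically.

Per-block:
  B0 def {f,s,z} use ∅
  B1 def {b} use {f}
  B2 def {b} use ∅
  B3 def {f,s} use ∅
  B4 def {b,z} use ∅
  B5 def {z} use ∅
  B6 def {f,k,w} use {f}
  B7 def {s,w} use ∅
  B8 def {k,w} use ∅

Live sets:
  B0 li=∅ lo={f}
  B1 li={f} lo=∅
  B2 li={f} lo={f}
  B3 li=∅ lo={f}
  B4 li={f} lo={f}
  B5 li={f} lo={f}
  B6 li={f} lo={f}
  B7 li={f} lo={f}
  B8 li=∅ lo=∅

Conflict graph:
  b — {f}
  f — {b,k,s,w,z}
  k — {f}
  s — {f,z}
  w — {f}
  z — {f,s}

N(s) = ["f", "z"]

Answer: ["f", "z"]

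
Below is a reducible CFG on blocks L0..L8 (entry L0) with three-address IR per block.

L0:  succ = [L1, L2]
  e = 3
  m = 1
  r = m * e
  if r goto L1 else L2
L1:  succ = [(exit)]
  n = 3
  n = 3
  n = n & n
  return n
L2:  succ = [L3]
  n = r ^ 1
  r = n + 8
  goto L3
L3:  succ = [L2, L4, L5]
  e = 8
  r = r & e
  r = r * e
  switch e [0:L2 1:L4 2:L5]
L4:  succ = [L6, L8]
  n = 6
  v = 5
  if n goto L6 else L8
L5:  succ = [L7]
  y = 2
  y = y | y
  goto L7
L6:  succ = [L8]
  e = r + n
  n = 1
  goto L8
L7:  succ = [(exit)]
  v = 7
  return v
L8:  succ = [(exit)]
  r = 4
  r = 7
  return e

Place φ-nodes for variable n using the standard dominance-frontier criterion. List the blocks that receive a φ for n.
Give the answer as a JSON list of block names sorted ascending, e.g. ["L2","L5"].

idom tree: L1←L0 L2←L0 L3←L2 L4←L3 L5←L3 L6←L4 L7←L5 L8←L4
Dom at joins:
  L2: preds {L0,L3}: {L0} ∩ {L0,L2,L3} = {L0}; idom=L0
  L8: preds {L4,L6}: {L0,L2,L3,L4} ∩ {L0,L2,L3,L4,L6} = {L0,L2,L3,L4}; idom=L4

DF derivation:
  L2←L0: walk · to L0
  L2←L3: walk L3→L2 to L0
  L8←L4: walk · to L4
  L8←L6: walk L6 to L4
  L0 → ∅
  L1 → ∅
  L2 → {L2}
  L3 → {L2}
  L4 → ∅
  L5 → ∅
  L6 → {L8}
  L7 → ∅
  L8 → ∅

φ for n: defs {L1,L2,L4,L6}
  DF⁺ = {L2,L8}

Answer: ["L2", "L8"]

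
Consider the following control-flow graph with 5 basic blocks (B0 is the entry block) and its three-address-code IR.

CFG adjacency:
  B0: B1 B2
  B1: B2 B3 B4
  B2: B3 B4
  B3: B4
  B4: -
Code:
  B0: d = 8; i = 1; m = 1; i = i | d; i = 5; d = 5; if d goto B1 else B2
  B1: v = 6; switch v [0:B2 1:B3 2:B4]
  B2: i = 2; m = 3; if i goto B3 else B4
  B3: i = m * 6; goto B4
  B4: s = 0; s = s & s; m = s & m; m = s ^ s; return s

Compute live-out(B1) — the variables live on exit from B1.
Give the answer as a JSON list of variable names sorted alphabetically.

Answer: ["m"]

Working:
def/use:
  B0 def {d,i,m} use ∅
  B1 def {v} use ∅
  B2 def {i,m} use ∅
  B3 def {i} use {m}
  B4 def {m,s} use {m}

Backward fixpoint:
  B0: in=∅ out={m}
  B1: in={m} out={m}
  B2: in=∅ out={m}
  B3: in={m} out={m}
  B4: in={m} out=∅

live-out(B1) = ["m"]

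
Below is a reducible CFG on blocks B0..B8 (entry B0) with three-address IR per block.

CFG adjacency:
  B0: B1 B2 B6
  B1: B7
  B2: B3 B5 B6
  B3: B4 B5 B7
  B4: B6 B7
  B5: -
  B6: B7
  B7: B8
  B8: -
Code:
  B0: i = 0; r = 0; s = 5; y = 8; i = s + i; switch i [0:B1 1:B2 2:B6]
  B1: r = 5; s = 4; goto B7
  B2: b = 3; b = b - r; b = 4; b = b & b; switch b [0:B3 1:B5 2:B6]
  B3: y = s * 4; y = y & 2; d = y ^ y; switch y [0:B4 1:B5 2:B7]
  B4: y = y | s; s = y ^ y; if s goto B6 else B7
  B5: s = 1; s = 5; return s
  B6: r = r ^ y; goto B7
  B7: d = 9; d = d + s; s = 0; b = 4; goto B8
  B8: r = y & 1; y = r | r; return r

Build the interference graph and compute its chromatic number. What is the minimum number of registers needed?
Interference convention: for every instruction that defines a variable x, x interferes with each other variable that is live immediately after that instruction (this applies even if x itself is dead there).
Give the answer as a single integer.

Answer: 4

Analysis:
Per-block:
  B0: {i,r,s,y} / ∅
  B1: {r,s} / ∅
  B2: {b} / {r}
  B3: {d,y} / {s}
  B4: {s,y} / {s,y}
  B5: {s} / ∅
  B6: {r} / {r,y}
  B7: {b,d,s} / {s}
  B8: {r,y} / {y}

Backward fixpoint:
  B0 li=∅ lo={r,s,y}
  B1 li={y} lo={s,y}
  B2 li={r,s,y} lo={r,s,y}
  B3 li={r,s} lo={r,s,y}
  B4 li={r,s,y} lo={r,s,y}
  B5 li=∅ lo=∅
  B6 li={r,s,y} lo={s,y}
  B7 li={s,y} lo={y}
  B8 li={y} lo=∅

Interfere edges:
  b: {r,s,y}
  d: {r,s,y}
  i: {r,s,y}
  r: {b,d,i,s,y}
  s: {b,d,i,r,y}
  y: {b,d,i,r,s}

Chromatic number:
  clique {b,r,s,y} ⇒ need ≥ 4
  assign b→R3 d→R3 i→R3 r→R0 s→R1 y→R2 — no edge inside a register ⇒ χ ≤ 4
  χ = 4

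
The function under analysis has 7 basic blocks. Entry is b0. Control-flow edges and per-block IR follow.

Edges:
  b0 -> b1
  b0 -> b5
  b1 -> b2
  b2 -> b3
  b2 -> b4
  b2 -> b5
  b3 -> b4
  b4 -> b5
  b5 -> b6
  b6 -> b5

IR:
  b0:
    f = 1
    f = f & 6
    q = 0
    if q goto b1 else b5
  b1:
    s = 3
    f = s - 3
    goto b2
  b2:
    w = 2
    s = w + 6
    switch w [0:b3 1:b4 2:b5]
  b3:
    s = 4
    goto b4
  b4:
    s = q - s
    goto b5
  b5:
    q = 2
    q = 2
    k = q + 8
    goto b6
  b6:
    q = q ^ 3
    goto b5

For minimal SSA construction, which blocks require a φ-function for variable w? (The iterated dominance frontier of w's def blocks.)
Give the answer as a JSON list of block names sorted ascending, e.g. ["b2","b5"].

idom tree: b1←b0 b2←b1 b3←b2 b4←b2 b5←b0 b6←b5
Dom∩ at merges:
  b4: preds {b2,b3}: {b0,b1,b2} ∩ {b0,b1,b2,b3} = {b0,b1,b2}; idom=b2
  b5: preds {b0,b2,b4,b6}: {b0} ∩ {b0,b1,b2} ∩ {b0,b1,b2,b4} ∩ {b0,b5,b6} = {b0}; idom=b0

Frontier:
  b4←b2: walk · to b2
  b4←b3: walk b3 to b2
  b5←b0: walk · to b0
  b5←b2: walk b2→b1 to b0
  b5←b4: walk b4→b2→b1 to b0
  b5←b6: walk b6→b5 to b0
  b0: DF=∅
  b1: DF={b5}
  b2: DF={b5}
  b3: DF={b4}
  b4: DF={b5}
  b5: DF={b5}
  b6: DF={b5}

φ for w: defs {b2}
  DF⁺ = {b5}

Answer: ["b5"]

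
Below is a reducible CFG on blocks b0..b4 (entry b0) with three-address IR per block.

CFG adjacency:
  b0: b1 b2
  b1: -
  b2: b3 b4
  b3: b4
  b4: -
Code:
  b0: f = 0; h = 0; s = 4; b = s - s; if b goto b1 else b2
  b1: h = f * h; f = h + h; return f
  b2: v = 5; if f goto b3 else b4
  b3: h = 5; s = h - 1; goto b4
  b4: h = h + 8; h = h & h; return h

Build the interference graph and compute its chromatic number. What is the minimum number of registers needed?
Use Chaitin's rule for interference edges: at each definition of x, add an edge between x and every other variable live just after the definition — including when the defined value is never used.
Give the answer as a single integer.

Per-block:
  b0 def {b,f,h,s} use ∅
  b1 def {f,h} use {f,h}
  b2 def {v} use {f}
  b3 def {h,s} use ∅
  b4 def {h} use {h}

Liveness:
  b0: in=∅ out={f,h}
  b1: in={f,h} out=∅
  b2: in={f,h} out={h}
  b3: in=∅ out={h}
  b4: in={h} out=∅

Conflict graph:
  b: {f,h}
  f: {b,h,s,v}
  h: {b,f,s,v}
  s: {f,h}
  v: {f,h}

Chromatic number:
  {b,f,h} pairwise interfere (3-clique) ⇒ χ ≥ 3
  assign b→r2 f→r0 h→r1 s→r2 v→r2 — no edge inside a register ⇒ χ ≤ 3
  χ = 3

Answer: 3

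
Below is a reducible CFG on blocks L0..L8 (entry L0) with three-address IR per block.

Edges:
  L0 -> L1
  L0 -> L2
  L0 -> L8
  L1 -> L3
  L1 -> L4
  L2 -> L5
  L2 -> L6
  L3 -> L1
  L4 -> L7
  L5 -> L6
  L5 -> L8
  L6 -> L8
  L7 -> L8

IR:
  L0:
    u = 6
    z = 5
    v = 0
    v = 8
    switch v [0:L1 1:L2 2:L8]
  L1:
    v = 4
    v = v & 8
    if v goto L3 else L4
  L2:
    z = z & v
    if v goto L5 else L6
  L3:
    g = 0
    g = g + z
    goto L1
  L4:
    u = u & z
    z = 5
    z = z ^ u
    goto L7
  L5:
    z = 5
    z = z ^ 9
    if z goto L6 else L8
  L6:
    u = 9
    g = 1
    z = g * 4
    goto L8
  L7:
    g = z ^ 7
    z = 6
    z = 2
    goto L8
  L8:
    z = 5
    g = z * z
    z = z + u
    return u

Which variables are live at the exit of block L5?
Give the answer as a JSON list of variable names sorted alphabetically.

Answer: ["u"]

Derivation:
def/use:
  L0 def {u,v,z} use ∅
  L1 def {v} use ∅
  L2 def {z} use {v,z}
  L3 def {g} use {z}
  L4 def {u,z} use {u,z}
  L5 def {z} use ∅
  L6 def {g,u,z} use ∅
  L7 def {g,z} use {z}
  L8 def {g,z} use {u}

Liveness:
  L0: in=∅ out={u,v,z}
  L1: in={u,z} out={u,z}
  L2: in={u,v,z} out={u}
  L3: in={u,z} out={u,z}
  L4: in={u,z} out={u,z}
  L5: in={u} out={u}
  L6: in=∅ out={u}
  L7: in={u,z} out={u}
  L8: in={u} out=∅

live-out(L5) = ["u"]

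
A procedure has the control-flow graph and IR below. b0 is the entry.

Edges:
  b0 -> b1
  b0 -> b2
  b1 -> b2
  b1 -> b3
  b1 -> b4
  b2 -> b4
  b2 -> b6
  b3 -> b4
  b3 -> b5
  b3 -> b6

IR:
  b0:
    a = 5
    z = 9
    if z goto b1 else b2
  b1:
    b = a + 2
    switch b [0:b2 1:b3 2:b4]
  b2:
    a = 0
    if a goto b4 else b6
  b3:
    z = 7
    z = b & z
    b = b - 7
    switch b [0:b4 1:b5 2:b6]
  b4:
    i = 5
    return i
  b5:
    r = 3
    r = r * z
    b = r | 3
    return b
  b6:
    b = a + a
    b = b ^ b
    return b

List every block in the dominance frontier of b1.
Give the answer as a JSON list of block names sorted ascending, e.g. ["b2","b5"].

Answer: ["b2", "b4", "b6"]

Analysis:
idom tree: b1←b0 b2←b0 b3←b1 b4←b0 b5←b3 b6←b0
Dom at joins:
  b2: preds {b0,b1}: {b0} ∩ {b0,b1} = {b0}; idom=b0
  b4: preds {b1,b2,b3}: {b0,b1} ∩ {b0,b2} ∩ {b0,b1,b3} = {b0}; idom=b0
  b6: preds {b2,b3}: {b0,b2} ∩ {b0,b1,b3} = {b0}; idom=b0

Frontier:
  b2←b0: walk · to b0
  b2←b1: walk b1 to b0
  b4←b1: walk b1 to b0
  b4←b2: walk b2 to b0
  b4←b3: walk b3→b1 to b0
  b6←b2: walk b2 to b0
  b6←b3: walk b3→b1 to b0
  b0 → ∅
  b1 → {b2,b4,b6}
  b2 → {b4,b6}
  b3 → {b4,b6}
  b4 → ∅
  b5 → ∅
  b6 → ∅

DF(b1) = ["b2", "b4", "b6"]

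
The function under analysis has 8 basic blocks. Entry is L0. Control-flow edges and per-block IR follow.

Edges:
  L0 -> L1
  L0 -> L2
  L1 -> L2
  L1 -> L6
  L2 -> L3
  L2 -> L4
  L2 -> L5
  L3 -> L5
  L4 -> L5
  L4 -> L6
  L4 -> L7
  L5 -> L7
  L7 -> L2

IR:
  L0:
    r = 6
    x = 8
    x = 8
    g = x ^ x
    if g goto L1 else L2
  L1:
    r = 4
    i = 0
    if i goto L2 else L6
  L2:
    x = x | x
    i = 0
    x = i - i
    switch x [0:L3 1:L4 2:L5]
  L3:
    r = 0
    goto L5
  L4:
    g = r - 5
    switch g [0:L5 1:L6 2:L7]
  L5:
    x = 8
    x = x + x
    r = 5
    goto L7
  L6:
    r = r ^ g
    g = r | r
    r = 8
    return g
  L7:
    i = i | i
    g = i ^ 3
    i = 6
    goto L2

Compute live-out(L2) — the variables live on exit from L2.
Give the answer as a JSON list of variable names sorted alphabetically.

def/use:
  L0: def={g,r,x} ue=∅
  L1: def={i,r} ue=∅
  L2: def={i,x} ue={x}
  L3: def={r} ue=∅
  L4: def={g} ue={r}
  L5: def={r,x} ue=∅
  L6: def={g,r} ue={g,r}
  L7: def={g,i} ue={i}

Liveness:
  L0: in=∅ out={g,r,x}
  L1: in={g,x} out={g,r,x}
  L2: in={r,x} out={i,r,x}
  L3: in={i} out={i}
  L4: in={i,r,x} out={g,i,r,x}
  L5: in={i} out={i,r,x}
  L6: in={g,r} out=∅
  L7: in={i,r,x} out={r,x}

live-out(L2) = ["i", "r", "x"]

Answer: ["i", "r", "x"]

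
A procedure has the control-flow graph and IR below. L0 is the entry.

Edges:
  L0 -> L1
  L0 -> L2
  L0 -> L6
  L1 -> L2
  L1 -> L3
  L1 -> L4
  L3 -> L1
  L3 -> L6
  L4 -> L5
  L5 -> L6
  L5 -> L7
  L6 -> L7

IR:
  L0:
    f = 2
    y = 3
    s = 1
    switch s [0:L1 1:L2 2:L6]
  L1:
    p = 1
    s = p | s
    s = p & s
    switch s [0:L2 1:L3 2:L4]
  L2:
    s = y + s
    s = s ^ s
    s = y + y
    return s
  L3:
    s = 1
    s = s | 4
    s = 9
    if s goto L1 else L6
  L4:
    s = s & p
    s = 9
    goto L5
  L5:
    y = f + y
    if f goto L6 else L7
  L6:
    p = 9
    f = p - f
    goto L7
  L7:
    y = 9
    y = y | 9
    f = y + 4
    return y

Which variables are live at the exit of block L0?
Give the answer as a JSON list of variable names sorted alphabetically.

Per-block:
  L0: {f,s,y} / ∅
  L1: {p,s} / {s}
  L2: {s} / {s,y}
  L3: {s} / ∅
  L4: {s} / {p,s}
  L5: {y} / {f,y}
  L6: {f,p} / {f}
  L7: {f,y} / ∅

Live sets:
  live L0: ∅→{f,s,y}
  live L1: {f,s,y}→{f,p,s,y}
  live L2: {s,y}→∅
  live L3: {f,y}→{f,s,y}
  live L4: {f,p,s,y}→{f,y}
  live L5: {f,y}→{f}
  live L6: {f}→∅
  live L7: ∅→∅

live-out(L0) = ["f", "s", "y"]

Answer: ["f", "s", "y"]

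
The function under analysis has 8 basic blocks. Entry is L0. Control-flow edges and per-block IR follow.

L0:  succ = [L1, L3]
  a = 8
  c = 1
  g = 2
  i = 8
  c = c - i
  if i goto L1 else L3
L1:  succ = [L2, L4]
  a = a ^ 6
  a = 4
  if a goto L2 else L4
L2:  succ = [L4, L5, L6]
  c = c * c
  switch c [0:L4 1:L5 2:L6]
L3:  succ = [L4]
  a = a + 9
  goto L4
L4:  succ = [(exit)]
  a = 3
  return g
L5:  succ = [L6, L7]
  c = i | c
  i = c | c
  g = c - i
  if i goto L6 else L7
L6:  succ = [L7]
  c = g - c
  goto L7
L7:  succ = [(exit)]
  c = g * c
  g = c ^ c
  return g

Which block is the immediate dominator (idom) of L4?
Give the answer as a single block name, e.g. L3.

idom tree: L1←L0 L2←L1 L3←L0 L4←L0 L5←L2 L6←L2 L7←L2
Dom at joins:
  L4: preds {L1,L2,L3}: {L0,L1} ∩ {L0,L1,L2} ∩ {L0,L3} = {L0}; idom=L0
  L6: preds {L2,L5}: {L0,L1,L2} ∩ {L0,L1,L2,L5} = {L0,L1,L2}; idom=L2
  L7: preds {L5,L6}: {L0,L1,L2,L5} ∩ {L0,L1,L2,L6} = {L0,L1,L2}; idom=L2

idom(L4) = L0

Answer: L0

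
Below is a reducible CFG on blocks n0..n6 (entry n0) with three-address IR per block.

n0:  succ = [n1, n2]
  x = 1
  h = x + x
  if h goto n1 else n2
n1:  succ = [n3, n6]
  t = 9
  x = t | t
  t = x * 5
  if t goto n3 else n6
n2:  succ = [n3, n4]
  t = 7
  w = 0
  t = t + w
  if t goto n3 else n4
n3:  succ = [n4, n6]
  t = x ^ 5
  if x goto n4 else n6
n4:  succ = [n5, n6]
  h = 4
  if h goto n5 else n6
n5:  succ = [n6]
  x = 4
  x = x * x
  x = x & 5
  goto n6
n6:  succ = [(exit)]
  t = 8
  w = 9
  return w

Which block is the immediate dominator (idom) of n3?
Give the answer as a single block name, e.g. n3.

Answer: n0

Analysis:
idom tree: n1←n0 n2←n0 n3←n0 n4←n0 n5←n4 n6←n0
Dom at joins:
  n3: preds {n1,n2}: {n0,n1} ∩ {n0,n2} = {n0}; idom=n0
  n4: preds {n2,n3}: {n0,n2} ∩ {n0,n3} = {n0}; idom=n0
  n6: preds {n1,n3,n4,n5}: {n0,n1} ∩ {n0,n3} ∩ {n0,n4} ∩ {n0,n4,n5} = {n0}; idom=n0

idom(n3) = n0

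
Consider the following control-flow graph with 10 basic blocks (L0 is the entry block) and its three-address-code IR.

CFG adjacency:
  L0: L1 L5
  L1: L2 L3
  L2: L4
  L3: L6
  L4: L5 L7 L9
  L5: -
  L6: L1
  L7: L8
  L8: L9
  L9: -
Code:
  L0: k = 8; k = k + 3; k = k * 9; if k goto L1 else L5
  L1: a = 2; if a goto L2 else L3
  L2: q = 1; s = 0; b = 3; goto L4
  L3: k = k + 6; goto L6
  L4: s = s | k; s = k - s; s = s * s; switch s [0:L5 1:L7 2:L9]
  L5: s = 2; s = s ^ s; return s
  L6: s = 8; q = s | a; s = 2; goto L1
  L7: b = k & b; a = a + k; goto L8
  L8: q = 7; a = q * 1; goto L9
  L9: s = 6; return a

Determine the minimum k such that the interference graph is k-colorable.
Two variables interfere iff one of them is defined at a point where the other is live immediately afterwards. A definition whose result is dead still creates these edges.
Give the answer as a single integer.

Answer: 4

Working:
def/use:
  L0: def={k} ue=∅
  L1: def={a} ue=∅
  L2: def={b,q,s} ue=∅
  L3: def={k} ue={k}
  L4: def={s} ue={k,s}
  L5: def={s} ue=∅
  L6: def={q,s} ue={a}
  L7: def={a,b} ue={a,b,k}
  L8: def={a,q} ue=∅
  L9: def={s} ue={a}

Backward fixpoint:
  L0: in=∅ out={k}
  L1: in={k} out={a,k}
  L2: in={a,k} out={a,b,k,s}
  L3: in={a,k} out={a,k}
  L4: in={a,b,k,s} out={a,b,k}
  L5: in=∅ out=∅
  L6: in={a,k} out={k}
  L7: in={a,b,k} out=∅
  L8: in=∅ out={a}
  L9: in={a} out=∅

Interference:
  a↔{b,k,q,s}
  b↔{a,k,s}
  k↔{a,b,q,s}
  q↔{a,k}
  s↔{a,b,k}

Registers:
  clique {a,b,k,s} ⇒ need ≥ 4
  4-colouring: R0={a}  R1={k}  R2={b,q}  R3={s}
  χ = 4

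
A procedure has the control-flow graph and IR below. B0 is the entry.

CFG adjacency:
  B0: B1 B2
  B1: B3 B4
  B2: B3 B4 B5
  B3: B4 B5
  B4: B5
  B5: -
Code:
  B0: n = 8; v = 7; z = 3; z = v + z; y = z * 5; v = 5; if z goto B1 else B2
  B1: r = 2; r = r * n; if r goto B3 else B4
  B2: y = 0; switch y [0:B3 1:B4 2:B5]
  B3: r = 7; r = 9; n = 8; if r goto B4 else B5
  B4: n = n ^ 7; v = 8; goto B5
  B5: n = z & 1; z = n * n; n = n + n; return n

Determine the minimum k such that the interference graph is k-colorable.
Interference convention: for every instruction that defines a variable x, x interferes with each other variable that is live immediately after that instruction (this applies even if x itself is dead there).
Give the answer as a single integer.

Answer: 3

Working:
def/use:
  B0: def={n,v,y,z} ue=∅
  B1: def={r} ue={n}
  B2: def={y} ue=∅
  B3: def={n,r} ue=∅
  B4: def={n,v} ue={n}
  B5: def={n,z} ue={z}

Live sets:
  B0 li=∅ lo={n,z}
  B1 li={n,z} lo={n,z}
  B2 li={n,z} lo={n,z}
  B3 li={z} lo={n,z}
  B4 li={n,z} lo={z}
  B5 li={z} lo=∅

Conflict graph:
  n↔{r,v,y,z}
  r↔{n,z}
  v↔{n,z}
  y↔{n,z}
  z↔{n,r,v,y}

Chromatic number:
  lower bound: {n,r,z} mutually conflict ⇒ χ ≥ 3
  3-colouring: r0={n}  r1={z}  r2={r,v,y}
  χ = 3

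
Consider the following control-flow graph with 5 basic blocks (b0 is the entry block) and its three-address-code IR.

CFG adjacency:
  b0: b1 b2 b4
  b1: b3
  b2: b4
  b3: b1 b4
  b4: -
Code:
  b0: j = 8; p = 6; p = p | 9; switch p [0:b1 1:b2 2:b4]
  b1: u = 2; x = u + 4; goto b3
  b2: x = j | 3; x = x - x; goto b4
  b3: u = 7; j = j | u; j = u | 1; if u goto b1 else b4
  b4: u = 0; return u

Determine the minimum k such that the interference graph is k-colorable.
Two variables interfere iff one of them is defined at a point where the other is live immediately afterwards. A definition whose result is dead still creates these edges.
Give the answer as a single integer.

Answer: 2

Working:
Per-block:
  b0: def={j,p} ue=∅
  b1: def={u,x} ue=∅
  b2: def={x} ue={j}
  b3: def={j,u} ue={j}
  b4: def={u} ue=∅

Live sets:
  b0 li=∅ lo={j}
  b1 li={j} lo={j}
  b2 li={j} lo=∅
  b3 li={j} lo={j}
  b4 li=∅ lo=∅

Conflict graph:
  j↔{p,u,x}
  p↔{j}
  u↔{j}
  x↔{j}

Registers:
  lower bound: {j,p} mutually conflict ⇒ χ ≥ 2
  assign j→R0 p→R1 u→R1 x→R1 — no edge inside a register ⇒ χ ≤ 2
  χ = 2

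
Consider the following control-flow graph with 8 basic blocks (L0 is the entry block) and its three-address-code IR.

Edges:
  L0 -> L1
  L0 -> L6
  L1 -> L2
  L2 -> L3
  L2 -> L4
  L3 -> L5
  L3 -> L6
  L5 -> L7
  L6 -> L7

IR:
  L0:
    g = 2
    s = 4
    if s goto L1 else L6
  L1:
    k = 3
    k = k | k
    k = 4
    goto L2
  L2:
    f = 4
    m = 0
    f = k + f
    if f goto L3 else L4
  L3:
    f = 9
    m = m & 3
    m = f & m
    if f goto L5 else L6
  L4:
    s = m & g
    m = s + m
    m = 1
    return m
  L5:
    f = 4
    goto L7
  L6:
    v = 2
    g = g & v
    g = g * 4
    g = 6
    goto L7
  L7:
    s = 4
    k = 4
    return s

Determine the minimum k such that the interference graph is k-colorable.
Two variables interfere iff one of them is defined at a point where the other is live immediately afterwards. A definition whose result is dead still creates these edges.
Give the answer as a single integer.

Answer: 4

Derivation:
Block summaries:
  L0: {g,s} / ∅
  L1: {k} / ∅
  L2: {f,m} / {k}
  L3: {f,m} / {m}
  L4: {m,s} / {g,m}
  L5: {f} / ∅
  L6: {g,v} / {g}
  L7: {k,s} / ∅

Liveness:
  live L0: ∅→{g}
  live L1: {g}→{g,k}
  live L2: {g,k}→{g,m}
  live L3: {g,m}→{g}
  live L4: {g,m}→∅
  live L5: ∅→∅
  live L6: {g}→∅
  live L7: ∅→∅

Interference:
  f↔{g,k,m}
  g↔{f,k,m,s,v}
  k↔{f,g,m,s}
  m↔{f,g,k,s}
  s↔{g,k,m}
  v↔{g}

Colouring:
  clique {f,g,k,m} ⇒ need ≥ 4
  assign f→R3 g→R0 k→R1 m→R2 s→R3 v→R1 — no edge inside a register ⇒ χ ≤ 4
  χ = 4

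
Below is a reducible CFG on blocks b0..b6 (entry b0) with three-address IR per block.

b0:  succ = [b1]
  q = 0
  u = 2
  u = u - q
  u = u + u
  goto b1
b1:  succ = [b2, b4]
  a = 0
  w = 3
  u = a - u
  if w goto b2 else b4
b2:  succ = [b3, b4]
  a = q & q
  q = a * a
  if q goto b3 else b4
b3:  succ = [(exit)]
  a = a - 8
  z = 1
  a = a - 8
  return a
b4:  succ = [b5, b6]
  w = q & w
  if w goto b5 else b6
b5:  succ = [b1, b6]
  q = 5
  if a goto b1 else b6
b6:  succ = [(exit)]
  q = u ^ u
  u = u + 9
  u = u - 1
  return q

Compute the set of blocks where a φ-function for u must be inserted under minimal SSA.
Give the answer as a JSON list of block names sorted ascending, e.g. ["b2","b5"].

idom tree: b1←b0 b2←b1 b3←b2 b4←b1 b5←b4 b6←b4
Dom at joins:
  b1: preds {b0,b5}: {b0} ∩ {b0,b1,b4,b5} = {b0}; idom=b0
  b4: preds {b1,b2}: {b0,b1} ∩ {b0,b1,b2} = {b0,b1}; idom=b1
  b6: preds {b4,b5}: {b0,b1,b4} ∩ {b0,b1,b4,b5} = {b0,b1,b4}; idom=b4

Frontier:
  join b1 pred b0: · stop@b0
  join b1 pred b5: b5→b4→b1 stop@b0
  join b4 pred b1: · stop@b1
  join b4 pred b2: b2 stop@b1
  join b6 pred b4: · stop@b4
  join b6 pred b5: b5 stop@b4
  b0 → ∅
  b1 → {b1}
  b2 → {b4}
  b3 → ∅
  b4 → {b1}
  b5 → {b1,b6}
  b6 → ∅

φ for u: defs {b0,b1,b6}
  DF⁺ = {b1}

Answer: ["b1"]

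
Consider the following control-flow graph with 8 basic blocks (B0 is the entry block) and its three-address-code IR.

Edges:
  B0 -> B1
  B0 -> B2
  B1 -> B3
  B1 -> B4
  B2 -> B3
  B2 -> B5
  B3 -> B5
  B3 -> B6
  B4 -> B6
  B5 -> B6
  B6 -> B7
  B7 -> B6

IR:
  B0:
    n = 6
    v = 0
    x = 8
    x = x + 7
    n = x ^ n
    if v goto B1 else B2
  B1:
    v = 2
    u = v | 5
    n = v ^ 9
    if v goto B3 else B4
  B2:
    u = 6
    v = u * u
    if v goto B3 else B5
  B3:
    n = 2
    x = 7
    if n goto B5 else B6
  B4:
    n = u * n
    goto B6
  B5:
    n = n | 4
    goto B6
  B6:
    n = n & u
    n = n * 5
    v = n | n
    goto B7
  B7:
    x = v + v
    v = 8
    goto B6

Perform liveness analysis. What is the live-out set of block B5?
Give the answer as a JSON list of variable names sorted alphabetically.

Answer: ["n", "u"]

Analysis:
def/use:
  B0: {n,v,x} / ∅
  B1: {n,u,v} / ∅
  B2: {u,v} / ∅
  B3: {n,x} / ∅
  B4: {n} / {n,u}
  B5: {n} / {n}
  B6: {n,v} / {n,u}
  B7: {v,x} / {v}

Backward fixpoint:
  B0 li=∅ lo={n}
  B1 li=∅ lo={n,u}
  B2 li={n} lo={n,u}
  B3 li={u} lo={n,u}
  B4 li={n,u} lo={n,u}
  B5 li={n,u} lo={n,u}
  B6 li={n,u} lo={n,u,v}
  B7 li={n,u,v} lo={n,u}

live-out(B5) = ["n", "u"]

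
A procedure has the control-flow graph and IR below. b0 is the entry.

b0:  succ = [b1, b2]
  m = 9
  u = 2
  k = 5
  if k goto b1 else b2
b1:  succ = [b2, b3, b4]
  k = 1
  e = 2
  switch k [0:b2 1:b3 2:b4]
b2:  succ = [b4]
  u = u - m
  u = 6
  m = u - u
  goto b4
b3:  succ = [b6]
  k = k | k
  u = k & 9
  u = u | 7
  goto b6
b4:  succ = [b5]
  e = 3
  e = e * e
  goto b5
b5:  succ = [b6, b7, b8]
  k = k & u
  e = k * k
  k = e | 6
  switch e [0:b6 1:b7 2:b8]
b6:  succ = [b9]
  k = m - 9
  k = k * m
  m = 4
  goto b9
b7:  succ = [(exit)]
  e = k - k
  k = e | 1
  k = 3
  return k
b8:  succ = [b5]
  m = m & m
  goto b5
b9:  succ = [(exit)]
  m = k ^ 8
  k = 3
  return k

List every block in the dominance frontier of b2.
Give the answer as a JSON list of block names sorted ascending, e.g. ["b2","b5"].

Answer: ["b4"]

Analysis:
idom tree: b1←b0 b2←b0 b3←b1 b4←b0 b5←b4 b6←b0 b7←b5 b8←b5 b9←b6
Dom at joins:
  b2: preds {b0,b1}: {b0} ∩ {b0,b1} = {b0}; idom=b0
  b4: preds {b1,b2}: {b0,b1} ∩ {b0,b2} = {b0}; idom=b0
  b5: preds {b4,b8}: {b0,b4} ∩ {b0,b4,b5,b8} = {b0,b4}; idom=b4
  b6: preds {b3,b5}: {b0,b1,b3} ∩ {b0,b4,b5} = {b0}; idom=b0

DF walk-up:
  b2←b0: walk · to b0
  b2←b1: walk b1 to b0
  b4←b1: walk b1 to b0
  b4←b2: walk b2 to b0
  b5←b4: walk · to b4
  b5←b8: walk b8→b5 to b4
  b6←b3: walk b3→b1 to b0
  b6←b5: walk b5→b4 to b0
  b0: DF=∅
  b1: DF={b2,b4,b6}
  b2: DF={b4}
  b3: DF={b6}
  b4: DF={b6}
  b5: DF={b5,b6}
  b6: DF=∅
  b7: DF=∅
  b8: DF={b5}
  b9: DF=∅

DF(b2) = ["b4"]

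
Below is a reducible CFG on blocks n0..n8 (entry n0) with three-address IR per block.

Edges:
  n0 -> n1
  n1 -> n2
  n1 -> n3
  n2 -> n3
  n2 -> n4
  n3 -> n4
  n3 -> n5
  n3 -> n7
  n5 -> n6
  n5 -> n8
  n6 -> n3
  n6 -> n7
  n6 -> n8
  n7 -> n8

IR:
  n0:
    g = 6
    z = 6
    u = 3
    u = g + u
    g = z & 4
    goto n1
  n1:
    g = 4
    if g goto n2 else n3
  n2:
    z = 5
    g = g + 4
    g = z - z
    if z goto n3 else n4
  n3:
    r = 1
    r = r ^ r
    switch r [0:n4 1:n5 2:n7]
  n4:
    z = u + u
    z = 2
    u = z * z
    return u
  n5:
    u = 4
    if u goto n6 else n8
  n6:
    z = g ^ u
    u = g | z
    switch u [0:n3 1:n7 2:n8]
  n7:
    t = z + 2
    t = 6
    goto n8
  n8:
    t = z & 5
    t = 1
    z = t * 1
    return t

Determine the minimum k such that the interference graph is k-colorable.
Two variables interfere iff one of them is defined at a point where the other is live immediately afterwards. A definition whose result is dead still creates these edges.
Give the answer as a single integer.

Answer: 4

Analysis:
Per-block:
  n0: def={g,u,z} ue=∅
  n1: def={g} ue=∅
  n2: def={g,z} ue={g}
  n3: def={r} ue=∅
  n4: def={u,z} ue={u}
  n5: def={u} ue=∅
  n6: def={u,z} ue={g,u}
  n7: def={t} ue={z}
  n8: def={t,z} ue={z}

Live sets:
  live n0: ∅→{u,z}
  live n1: {u,z}→{g,u,z}
  live n2: {g,u}→{g,u,z}
  live n3: {g,u,z}→{g,u,z}
  live n4: {u}→∅
  live n5: {g,z}→{g,u,z}
  live n6: {g,u}→{g,u,z}
  live n7: {z}→{z}
  live n8: {z}→∅

Interference:
  g: {r,u,z}
  r: {g,u,z}
  t: {z}
  u: {g,r,z}
  z: {g,r,t,u}

Chromatic number:
  {g,r,u,z} pairwise interfere (4-clique) ⇒ χ ≥ 4
  assign g→c1 r→c2 t→c1 u→c3 z→c0 — no edge inside a register ⇒ χ ≤ 4
  χ = 4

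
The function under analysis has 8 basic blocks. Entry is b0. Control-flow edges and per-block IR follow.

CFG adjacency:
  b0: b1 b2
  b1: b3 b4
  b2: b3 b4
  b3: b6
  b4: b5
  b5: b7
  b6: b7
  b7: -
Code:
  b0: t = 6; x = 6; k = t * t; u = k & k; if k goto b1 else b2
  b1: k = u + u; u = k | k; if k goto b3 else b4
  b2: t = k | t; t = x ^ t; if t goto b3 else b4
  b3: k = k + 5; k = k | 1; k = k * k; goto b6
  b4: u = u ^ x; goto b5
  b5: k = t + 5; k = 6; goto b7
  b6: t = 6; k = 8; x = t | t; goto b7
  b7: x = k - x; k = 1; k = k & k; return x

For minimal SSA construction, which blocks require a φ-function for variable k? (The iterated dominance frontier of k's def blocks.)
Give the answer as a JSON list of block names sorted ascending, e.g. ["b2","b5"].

Answer: ["b3", "b4", "b7"]

Working:
idom tree: b1←b0 b2←b0 b3←b0 b4←b0 b5←b4 b6←b3 b7←b0
Join-block Dom:
  b3: preds {b1,b2}: {b0,b1} ∩ {b0,b2} = {b0}; idom=b0
  b4: preds {b1,b2}: {b0,b1} ∩ {b0,b2} = {b0}; idom=b0
  b7: preds {b5,b6}: {b0,b4,b5} ∩ {b0,b3,b6} = {b0}; idom=b0

DF walk-up:
  b3←b1: walk b1 to b0
  b3←b2: walk b2 to b0
  b4←b1: walk b1 to b0
  b4←b2: walk b2 to b0
  b7←b5: walk b5→b4 to b0
  b7←b6: walk b6→b3 to b0
  DF(b0)=∅
  DF(b1)={b3,b4}
  DF(b2)={b3,b4}
  DF(b3)={b7}
  DF(b4)={b7}
  DF(b5)={b7}
  DF(b6)={b7}
  DF(b7)=∅

φ for k: defs {b0,b1,b3,b5,b6,b7}
  DF⁺ = {b3,b4,b7}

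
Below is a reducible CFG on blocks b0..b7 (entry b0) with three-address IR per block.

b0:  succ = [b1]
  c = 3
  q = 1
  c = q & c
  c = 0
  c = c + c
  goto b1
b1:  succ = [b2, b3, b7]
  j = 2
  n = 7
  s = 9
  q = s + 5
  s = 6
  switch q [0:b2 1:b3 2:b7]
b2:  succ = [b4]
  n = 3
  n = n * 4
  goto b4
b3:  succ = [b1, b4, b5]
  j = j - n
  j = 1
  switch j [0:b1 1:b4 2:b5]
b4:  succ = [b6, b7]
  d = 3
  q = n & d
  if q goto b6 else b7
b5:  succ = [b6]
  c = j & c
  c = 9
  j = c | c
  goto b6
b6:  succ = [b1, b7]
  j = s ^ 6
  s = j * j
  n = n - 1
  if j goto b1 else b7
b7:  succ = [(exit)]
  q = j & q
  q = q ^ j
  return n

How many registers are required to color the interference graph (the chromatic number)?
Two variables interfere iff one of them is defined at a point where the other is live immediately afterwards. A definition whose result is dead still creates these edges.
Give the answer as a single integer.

Answer: 5

Derivation:
Block summaries:
  b0: def={c,q} ue=∅
  b1: def={j,n,q,s} ue=∅
  b2: def={n} ue=∅
  b3: def={j} ue={j,n}
  b4: def={d,q} ue={n}
  b5: def={c,j} ue={c,j}
  b6: def={j,n,s} ue={n,s}
  b7: def={q} ue={j,n,q}

Backward fixpoint:
  live b0: ∅→{c}
  live b1: {c}→{c,j,n,q,s}
  live b2: {c,j,s}→{c,j,n,s}
  live b3: {c,j,n,q,s}→{c,j,n,q,s}
  live b4: {c,j,n,s}→{c,j,n,q,s}
  live b5: {c,j,n,q,s}→{c,n,q,s}
  live b6: {c,n,q,s}→{c,j,n,q}
  live b7: {j,n,q}→∅

Interference:
  c↔{d,j,n,q,s}
  d↔{c,j,n,s}
  j↔{c,d,n,q,s}
  n↔{c,d,j,q,s}
  q↔{c,j,n,s}
  s↔{c,d,j,n,q}

Registers:
  lower bound: {c,d,j,n,s} mutually conflict ⇒ χ ≥ 5
  assign c→c0 d→c4 j→c1 n→c2 q→c4 s→c3 — no edge inside a register ⇒ χ ≤ 5
  χ = 5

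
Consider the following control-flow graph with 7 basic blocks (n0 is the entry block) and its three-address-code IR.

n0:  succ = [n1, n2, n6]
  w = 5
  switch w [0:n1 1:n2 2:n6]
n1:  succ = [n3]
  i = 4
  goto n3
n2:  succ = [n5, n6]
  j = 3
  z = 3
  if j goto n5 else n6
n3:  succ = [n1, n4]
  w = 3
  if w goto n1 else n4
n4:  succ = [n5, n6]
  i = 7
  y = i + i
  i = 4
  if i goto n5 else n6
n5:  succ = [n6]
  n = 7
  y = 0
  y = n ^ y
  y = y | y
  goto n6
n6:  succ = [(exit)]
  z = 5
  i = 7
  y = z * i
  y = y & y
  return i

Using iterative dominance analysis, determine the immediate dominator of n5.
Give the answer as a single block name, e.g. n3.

Answer: n0

Working:
idom tree: n1←n0 n2←n0 n3←n1 n4←n3 n5←n0 n6←n0
Dom∩ at merges:
  n1: preds {n0,n3}: {n0} ∩ {n0,n1,n3} = {n0}; idom=n0
  n5: preds {n2,n4}: {n0,n2} ∩ {n0,n1,n3,n4} = {n0}; idom=n0
  n6: preds {n0,n2,n4,n5}: {n0} ∩ {n0,n2} ∩ {n0,n1,n3,n4} ∩ {n0,n5} = {n0}; idom=n0

idom(n5) = n0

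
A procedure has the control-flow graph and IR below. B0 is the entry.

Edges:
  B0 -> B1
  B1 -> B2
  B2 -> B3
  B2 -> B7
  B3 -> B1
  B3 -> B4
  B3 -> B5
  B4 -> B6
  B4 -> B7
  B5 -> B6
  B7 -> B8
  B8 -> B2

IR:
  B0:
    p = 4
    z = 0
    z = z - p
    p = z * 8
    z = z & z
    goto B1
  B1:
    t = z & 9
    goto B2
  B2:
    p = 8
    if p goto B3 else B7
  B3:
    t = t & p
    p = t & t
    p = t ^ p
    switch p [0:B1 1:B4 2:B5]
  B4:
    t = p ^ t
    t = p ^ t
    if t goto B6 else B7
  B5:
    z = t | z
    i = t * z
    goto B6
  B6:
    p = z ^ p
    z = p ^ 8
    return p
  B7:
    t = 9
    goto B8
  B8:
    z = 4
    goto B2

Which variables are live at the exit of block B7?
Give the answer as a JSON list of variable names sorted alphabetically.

Per-block:
  B0: {p,z} / ∅
  B1: {t} / {z}
  B2: {p} / ∅
  B3: {p,t} / {p,t}
  B4: {t} / {p,t}
  B5: {i,z} / {t,z}
  B6: {p,z} / {p,z}
  B7: {t} / ∅
  B8: {z} / ∅

Liveness:
  live B0: ∅→{z}
  live B1: {z}→{t,z}
  live B2: {t,z}→{p,t,z}
  live B3: {p,t,z}→{p,t,z}
  live B4: {p,t,z}→{p,z}
  live B5: {p,t,z}→{p,z}
  live B6: {p,z}→∅
  live B7: ∅→{t}
  live B8: {t}→{t,z}

live-out(B7) = ["t"]

Answer: ["t"]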